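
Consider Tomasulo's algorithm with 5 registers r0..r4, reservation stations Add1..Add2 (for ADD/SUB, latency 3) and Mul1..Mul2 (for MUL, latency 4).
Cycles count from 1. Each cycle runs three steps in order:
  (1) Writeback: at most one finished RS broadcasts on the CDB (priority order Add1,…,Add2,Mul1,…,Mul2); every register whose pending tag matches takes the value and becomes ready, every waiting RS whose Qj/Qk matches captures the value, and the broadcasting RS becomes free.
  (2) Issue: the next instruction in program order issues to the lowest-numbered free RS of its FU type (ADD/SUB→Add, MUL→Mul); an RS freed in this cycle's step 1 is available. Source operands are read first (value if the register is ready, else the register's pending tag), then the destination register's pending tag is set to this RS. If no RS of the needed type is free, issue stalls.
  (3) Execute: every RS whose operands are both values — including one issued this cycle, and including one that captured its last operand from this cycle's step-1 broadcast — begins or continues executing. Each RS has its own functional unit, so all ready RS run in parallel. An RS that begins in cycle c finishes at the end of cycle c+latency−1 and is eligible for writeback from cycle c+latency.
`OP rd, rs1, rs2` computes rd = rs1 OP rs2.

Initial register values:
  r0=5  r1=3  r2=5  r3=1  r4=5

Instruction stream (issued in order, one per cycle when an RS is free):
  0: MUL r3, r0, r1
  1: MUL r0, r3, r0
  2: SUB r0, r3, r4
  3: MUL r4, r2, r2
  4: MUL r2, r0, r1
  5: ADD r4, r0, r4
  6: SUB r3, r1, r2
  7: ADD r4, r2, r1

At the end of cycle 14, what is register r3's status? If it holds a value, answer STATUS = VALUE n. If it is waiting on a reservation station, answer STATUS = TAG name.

STATUS = TAG Add2

c1: issue MUL r3<-Mul1 | r0:5,r1:3,r2:5,r3:Mul1,r4:5
c2: issue MUL r0<-Mul2 | r0:Mul2,r1:3,r2:5,r3:Mul1,r4:5
c3: issue SUB r0<-Add1 | r0:Add1,r1:3,r2:5,r3:Mul1,r4:5
c4: stall | r0:Add1,r1:3,r2:5,r3:Mul1,r4:5
c5: CDB Mul1=15; issue MUL r4<-Mul1 | r0:Add1,r1:3,r2:5,r3:15,r4:Mul1
c6: stall | r0:Add1,r1:3,r2:5,r3:15,r4:Mul1
c7: stall | r0:Add1,r1:3,r2:5,r3:15,r4:Mul1
c8: CDB Add1=10; stall | r0:10,r1:3,r2:5,r3:15,r4:Mul1
c9: CDB Mul1=25; issue MUL r2<-Mul1 | r0:10,r1:3,r2:Mul1,r3:15,r4:25
c10: CDB Mul2=75; issue ADD r4<-Add1 | r0:10,r1:3,r2:Mul1,r3:15,r4:Add1
c11: issue SUB r3<-Add2 | r0:10,r1:3,r2:Mul1,r3:Add2,r4:Add1
c12: stall | r0:10,r1:3,r2:Mul1,r3:Add2,r4:Add1
c13: CDB Add1=35; issue ADD r4<-Add1 | r0:10,r1:3,r2:Mul1,r3:Add2,r4:Add1
c14: CDB Mul1=30 | r0:10,r1:3,r2:30,r3:Add2,r4:Add1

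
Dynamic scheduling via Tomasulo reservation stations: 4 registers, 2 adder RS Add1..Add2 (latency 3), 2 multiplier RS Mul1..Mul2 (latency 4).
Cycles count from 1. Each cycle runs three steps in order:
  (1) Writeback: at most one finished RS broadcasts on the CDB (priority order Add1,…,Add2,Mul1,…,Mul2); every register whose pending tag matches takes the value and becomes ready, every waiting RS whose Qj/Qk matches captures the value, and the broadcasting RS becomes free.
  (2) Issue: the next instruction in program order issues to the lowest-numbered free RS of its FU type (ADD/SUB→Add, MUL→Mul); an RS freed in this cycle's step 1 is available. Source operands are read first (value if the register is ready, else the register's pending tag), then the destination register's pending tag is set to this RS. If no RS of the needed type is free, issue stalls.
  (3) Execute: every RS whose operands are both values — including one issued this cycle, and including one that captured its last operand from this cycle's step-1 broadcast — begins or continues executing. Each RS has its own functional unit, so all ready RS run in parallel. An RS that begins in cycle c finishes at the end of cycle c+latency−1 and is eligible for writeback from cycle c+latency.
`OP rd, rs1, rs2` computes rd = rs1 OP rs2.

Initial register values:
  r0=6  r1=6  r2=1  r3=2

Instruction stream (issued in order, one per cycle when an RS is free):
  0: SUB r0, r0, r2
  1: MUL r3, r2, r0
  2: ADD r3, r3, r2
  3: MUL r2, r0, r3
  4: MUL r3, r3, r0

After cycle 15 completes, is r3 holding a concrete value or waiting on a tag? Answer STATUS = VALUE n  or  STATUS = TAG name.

cycle 1: issue SUB r0<-Add1 // r0:Add1,r1:6,r2:1,r3:2
cycle 2: issue MUL r3<-Mul1 // r0:Add1,r1:6,r2:1,r3:Mul1
cycle 3: issue ADD r3<-Add2 // r0:Add1,r1:6,r2:1,r3:Add2
cycle 4: CDB Add1=5; issue MUL r2<-Mul2 // r0:5,r1:6,r2:Mul2,r3:Add2
cycle 5: stall // r0:5,r1:6,r2:Mul2,r3:Add2
cycle 6: stall // r0:5,r1:6,r2:Mul2,r3:Add2
cycle 7: stall // r0:5,r1:6,r2:Mul2,r3:Add2
cycle 8: CDB Mul1=5; issue MUL r3<-Mul1 // r0:5,r1:6,r2:Mul2,r3:Mul1
cycle 9: - // r0:5,r1:6,r2:Mul2,r3:Mul1
cycle 10: - // r0:5,r1:6,r2:Mul2,r3:Mul1
cycle 11: CDB Add2=6 // r0:5,r1:6,r2:Mul2,r3:Mul1
cycle 12: - // r0:5,r1:6,r2:Mul2,r3:Mul1
cycle 13: - // r0:5,r1:6,r2:Mul2,r3:Mul1
cycle 14: - // r0:5,r1:6,r2:Mul2,r3:Mul1
cycle 15: CDB Mul1=30 // r0:5,r1:6,r2:Mul2,r3:30

STATUS = VALUE 30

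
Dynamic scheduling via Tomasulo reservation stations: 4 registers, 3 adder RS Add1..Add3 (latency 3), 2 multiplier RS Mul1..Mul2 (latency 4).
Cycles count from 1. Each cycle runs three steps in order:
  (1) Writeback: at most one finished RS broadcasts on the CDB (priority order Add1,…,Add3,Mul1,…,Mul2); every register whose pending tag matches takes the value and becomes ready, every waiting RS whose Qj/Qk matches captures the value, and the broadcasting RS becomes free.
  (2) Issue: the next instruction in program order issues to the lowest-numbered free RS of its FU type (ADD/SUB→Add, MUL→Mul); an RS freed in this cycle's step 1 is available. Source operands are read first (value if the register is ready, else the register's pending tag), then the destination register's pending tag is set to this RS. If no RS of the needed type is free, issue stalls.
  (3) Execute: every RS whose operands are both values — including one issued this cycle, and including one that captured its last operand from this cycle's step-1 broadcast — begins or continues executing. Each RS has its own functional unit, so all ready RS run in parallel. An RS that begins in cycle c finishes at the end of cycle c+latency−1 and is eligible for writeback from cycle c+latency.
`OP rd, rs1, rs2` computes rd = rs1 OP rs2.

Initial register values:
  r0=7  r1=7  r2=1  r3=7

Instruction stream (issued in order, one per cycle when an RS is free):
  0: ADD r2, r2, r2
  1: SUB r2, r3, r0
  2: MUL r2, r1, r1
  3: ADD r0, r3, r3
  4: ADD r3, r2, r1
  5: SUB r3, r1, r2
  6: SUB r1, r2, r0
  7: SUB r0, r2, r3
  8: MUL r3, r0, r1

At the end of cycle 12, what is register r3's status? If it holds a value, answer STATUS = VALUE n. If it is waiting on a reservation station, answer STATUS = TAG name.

STATUS = TAG Mul1

c1: issue ADD r2<-Add1 | r0:7,r1:7,r2:Add1,r3:7
c2: issue SUB r2<-Add2 | r0:7,r1:7,r2:Add2,r3:7
c3: issue MUL r2<-Mul1 | r0:7,r1:7,r2:Mul1,r3:7
c4: CDB Add1=2; issue ADD r0<-Add1 | r0:Add1,r1:7,r2:Mul1,r3:7
c5: CDB Add2=0; issue ADD r3<-Add2 | r0:Add1,r1:7,r2:Mul1,r3:Add2
c6: issue SUB r3<-Add3 | r0:Add1,r1:7,r2:Mul1,r3:Add3
c7: CDB Add1=14; issue SUB r1<-Add1 | r0:14,r1:Add1,r2:Mul1,r3:Add3
c8: CDB Mul1=49; stall | r0:14,r1:Add1,r2:49,r3:Add3
c9: stall | r0:14,r1:Add1,r2:49,r3:Add3
c10: stall | r0:14,r1:Add1,r2:49,r3:Add3
c11: CDB Add1=35; issue SUB r0<-Add1 | r0:Add1,r1:35,r2:49,r3:Add3
c12: CDB Add2=56; issue MUL r3<-Mul1 | r0:Add1,r1:35,r2:49,r3:Mul1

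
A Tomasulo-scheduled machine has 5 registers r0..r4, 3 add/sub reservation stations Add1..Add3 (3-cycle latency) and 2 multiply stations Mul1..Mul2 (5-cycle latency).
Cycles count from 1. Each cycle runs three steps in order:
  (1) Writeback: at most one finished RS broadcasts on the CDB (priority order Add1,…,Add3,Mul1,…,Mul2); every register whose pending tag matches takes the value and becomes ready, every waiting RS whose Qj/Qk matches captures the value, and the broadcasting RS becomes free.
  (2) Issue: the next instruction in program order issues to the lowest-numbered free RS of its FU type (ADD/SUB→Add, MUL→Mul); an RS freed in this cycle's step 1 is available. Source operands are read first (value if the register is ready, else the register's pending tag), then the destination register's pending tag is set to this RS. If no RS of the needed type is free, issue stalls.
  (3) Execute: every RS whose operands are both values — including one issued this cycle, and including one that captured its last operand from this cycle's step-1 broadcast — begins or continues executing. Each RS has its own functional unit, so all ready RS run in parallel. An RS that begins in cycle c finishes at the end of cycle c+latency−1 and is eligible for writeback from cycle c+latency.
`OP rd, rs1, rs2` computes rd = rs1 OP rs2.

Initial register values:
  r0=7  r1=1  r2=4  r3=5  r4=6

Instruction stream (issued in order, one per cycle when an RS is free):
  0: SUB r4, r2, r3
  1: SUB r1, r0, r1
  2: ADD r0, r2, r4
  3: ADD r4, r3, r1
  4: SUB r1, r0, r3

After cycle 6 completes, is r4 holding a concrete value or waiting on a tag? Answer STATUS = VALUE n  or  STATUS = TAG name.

STATUS = TAG Add1

c1: issue SUB r4<-Add1 | r0:7,r1:1,r2:4,r3:5,r4:Add1
c2: issue SUB r1<-Add2 | r0:7,r1:Add2,r2:4,r3:5,r4:Add1
c3: issue ADD r0<-Add3 | r0:Add3,r1:Add2,r2:4,r3:5,r4:Add1
c4: CDB Add1=-1; issue ADD r4<-Add1 | r0:Add3,r1:Add2,r2:4,r3:5,r4:Add1
c5: CDB Add2=6; issue SUB r1<-Add2 | r0:Add3,r1:Add2,r2:4,r3:5,r4:Add1
c6: - | r0:Add3,r1:Add2,r2:4,r3:5,r4:Add1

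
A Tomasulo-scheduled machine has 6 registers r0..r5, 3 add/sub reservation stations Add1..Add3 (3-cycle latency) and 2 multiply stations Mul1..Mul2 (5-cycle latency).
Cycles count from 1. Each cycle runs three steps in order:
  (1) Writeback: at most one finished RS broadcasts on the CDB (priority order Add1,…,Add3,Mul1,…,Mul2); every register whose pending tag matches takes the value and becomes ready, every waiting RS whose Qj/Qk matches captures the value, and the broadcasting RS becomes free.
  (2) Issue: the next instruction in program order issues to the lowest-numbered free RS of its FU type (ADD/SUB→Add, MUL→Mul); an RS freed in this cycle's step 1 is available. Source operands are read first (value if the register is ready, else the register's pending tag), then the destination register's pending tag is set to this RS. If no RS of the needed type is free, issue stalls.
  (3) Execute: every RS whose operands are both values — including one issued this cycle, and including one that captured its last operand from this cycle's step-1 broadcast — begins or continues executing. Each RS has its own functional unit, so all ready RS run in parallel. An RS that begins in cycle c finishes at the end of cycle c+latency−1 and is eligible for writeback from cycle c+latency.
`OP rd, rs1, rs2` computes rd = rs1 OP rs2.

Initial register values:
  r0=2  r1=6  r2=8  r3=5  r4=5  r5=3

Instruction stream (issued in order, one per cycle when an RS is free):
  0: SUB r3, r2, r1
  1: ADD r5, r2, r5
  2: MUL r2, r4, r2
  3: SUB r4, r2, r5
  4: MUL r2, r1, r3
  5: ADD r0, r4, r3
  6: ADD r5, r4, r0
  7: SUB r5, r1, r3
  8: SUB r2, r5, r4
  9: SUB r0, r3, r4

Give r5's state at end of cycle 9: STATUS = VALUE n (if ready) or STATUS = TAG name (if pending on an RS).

cycle 1: issue SUB r3<-Add1 // r0:2,r1:6,r2:8,r3:Add1,r4:5,r5:3
cycle 2: issue ADD r5<-Add2 // r0:2,r1:6,r2:8,r3:Add1,r4:5,r5:Add2
cycle 3: issue MUL r2<-Mul1 // r0:2,r1:6,r2:Mul1,r3:Add1,r4:5,r5:Add2
cycle 4: CDB Add1=2; issue SUB r4<-Add1 // r0:2,r1:6,r2:Mul1,r3:2,r4:Add1,r5:Add2
cycle 5: CDB Add2=11; issue MUL r2<-Mul2 // r0:2,r1:6,r2:Mul2,r3:2,r4:Add1,r5:11
cycle 6: issue ADD r0<-Add2 // r0:Add2,r1:6,r2:Mul2,r3:2,r4:Add1,r5:11
cycle 7: issue ADD r5<-Add3 // r0:Add2,r1:6,r2:Mul2,r3:2,r4:Add1,r5:Add3
cycle 8: CDB Mul1=40; stall // r0:Add2,r1:6,r2:Mul2,r3:2,r4:Add1,r5:Add3
cycle 9: stall // r0:Add2,r1:6,r2:Mul2,r3:2,r4:Add1,r5:Add3

STATUS = TAG Add3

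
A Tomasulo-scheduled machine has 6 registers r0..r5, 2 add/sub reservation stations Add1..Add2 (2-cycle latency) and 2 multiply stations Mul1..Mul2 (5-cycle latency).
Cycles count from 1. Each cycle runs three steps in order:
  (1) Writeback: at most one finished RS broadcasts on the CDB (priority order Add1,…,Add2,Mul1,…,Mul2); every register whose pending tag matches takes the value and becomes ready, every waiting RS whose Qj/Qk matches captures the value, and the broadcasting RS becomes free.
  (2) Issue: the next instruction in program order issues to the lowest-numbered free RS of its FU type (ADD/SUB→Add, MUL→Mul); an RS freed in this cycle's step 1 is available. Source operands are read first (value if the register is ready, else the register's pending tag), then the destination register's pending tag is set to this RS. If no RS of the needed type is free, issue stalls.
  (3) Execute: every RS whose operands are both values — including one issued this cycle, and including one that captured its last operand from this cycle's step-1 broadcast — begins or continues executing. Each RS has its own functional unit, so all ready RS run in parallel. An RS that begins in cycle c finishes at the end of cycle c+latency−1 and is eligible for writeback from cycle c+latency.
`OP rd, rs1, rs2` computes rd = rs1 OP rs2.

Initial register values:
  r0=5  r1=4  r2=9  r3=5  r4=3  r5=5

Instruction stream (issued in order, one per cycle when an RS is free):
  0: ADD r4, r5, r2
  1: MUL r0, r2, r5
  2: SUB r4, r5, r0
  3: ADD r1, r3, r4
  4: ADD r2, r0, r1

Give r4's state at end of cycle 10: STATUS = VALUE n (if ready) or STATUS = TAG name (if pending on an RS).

cycle 1: issue ADD r4<-Add1 // r0:5,r1:4,r2:9,r3:5,r4:Add1,r5:5
cycle 2: issue MUL r0<-Mul1 // r0:Mul1,r1:4,r2:9,r3:5,r4:Add1,r5:5
cycle 3: CDB Add1=14; issue SUB r4<-Add1 // r0:Mul1,r1:4,r2:9,r3:5,r4:Add1,r5:5
cycle 4: issue ADD r1<-Add2 // r0:Mul1,r1:Add2,r2:9,r3:5,r4:Add1,r5:5
cycle 5: stall // r0:Mul1,r1:Add2,r2:9,r3:5,r4:Add1,r5:5
cycle 6: stall // r0:Mul1,r1:Add2,r2:9,r3:5,r4:Add1,r5:5
cycle 7: CDB Mul1=45; stall // r0:45,r1:Add2,r2:9,r3:5,r4:Add1,r5:5
cycle 8: stall // r0:45,r1:Add2,r2:9,r3:5,r4:Add1,r5:5
cycle 9: CDB Add1=-40; issue ADD r2<-Add1 // r0:45,r1:Add2,r2:Add1,r3:5,r4:-40,r5:5
cycle 10: - // r0:45,r1:Add2,r2:Add1,r3:5,r4:-40,r5:5

STATUS = VALUE -40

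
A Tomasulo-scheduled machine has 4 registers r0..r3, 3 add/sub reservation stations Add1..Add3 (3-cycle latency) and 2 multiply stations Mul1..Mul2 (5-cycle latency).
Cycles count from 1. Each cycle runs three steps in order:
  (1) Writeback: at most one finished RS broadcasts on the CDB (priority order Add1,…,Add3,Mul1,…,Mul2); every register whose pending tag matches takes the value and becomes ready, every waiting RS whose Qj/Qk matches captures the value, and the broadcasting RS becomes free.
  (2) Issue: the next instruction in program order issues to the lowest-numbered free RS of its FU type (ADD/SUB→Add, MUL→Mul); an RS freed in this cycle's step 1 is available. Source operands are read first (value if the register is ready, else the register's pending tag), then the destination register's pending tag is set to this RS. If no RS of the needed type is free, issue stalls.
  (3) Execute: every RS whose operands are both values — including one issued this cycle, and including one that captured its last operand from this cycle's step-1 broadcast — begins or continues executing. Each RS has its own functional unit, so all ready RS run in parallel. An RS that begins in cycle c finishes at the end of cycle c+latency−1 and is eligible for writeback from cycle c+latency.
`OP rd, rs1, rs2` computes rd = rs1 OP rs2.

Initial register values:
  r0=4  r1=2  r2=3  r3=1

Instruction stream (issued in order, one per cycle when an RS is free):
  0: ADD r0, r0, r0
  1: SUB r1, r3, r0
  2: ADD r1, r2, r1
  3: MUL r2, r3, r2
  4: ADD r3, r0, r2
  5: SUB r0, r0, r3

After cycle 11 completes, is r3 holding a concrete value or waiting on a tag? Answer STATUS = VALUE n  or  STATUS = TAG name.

STATUS = TAG Add1

  c1: issue ADD r0<-Add1  regs: r0:Add1,r1:2,r2:3,r3:1
  c2: issue SUB r1<-Add2  regs: r0:Add1,r1:Add2,r2:3,r3:1
  c3: issue ADD r1<-Add3  regs: r0:Add1,r1:Add3,r2:3,r3:1
  c4: CDB Add1=8; issue MUL r2<-Mul1  regs: r0:8,r1:Add3,r2:Mul1,r3:1
  c5: issue ADD r3<-Add1  regs: r0:8,r1:Add3,r2:Mul1,r3:Add1
  c6: stall  regs: r0:8,r1:Add3,r2:Mul1,r3:Add1
  c7: CDB Add2=-7; issue SUB r0<-Add2  regs: r0:Add2,r1:Add3,r2:Mul1,r3:Add1
  c8: -  regs: r0:Add2,r1:Add3,r2:Mul1,r3:Add1
  c9: CDB Mul1=3  regs: r0:Add2,r1:Add3,r2:3,r3:Add1
  c10: CDB Add3=-4  regs: r0:Add2,r1:-4,r2:3,r3:Add1
  c11: -  regs: r0:Add2,r1:-4,r2:3,r3:Add1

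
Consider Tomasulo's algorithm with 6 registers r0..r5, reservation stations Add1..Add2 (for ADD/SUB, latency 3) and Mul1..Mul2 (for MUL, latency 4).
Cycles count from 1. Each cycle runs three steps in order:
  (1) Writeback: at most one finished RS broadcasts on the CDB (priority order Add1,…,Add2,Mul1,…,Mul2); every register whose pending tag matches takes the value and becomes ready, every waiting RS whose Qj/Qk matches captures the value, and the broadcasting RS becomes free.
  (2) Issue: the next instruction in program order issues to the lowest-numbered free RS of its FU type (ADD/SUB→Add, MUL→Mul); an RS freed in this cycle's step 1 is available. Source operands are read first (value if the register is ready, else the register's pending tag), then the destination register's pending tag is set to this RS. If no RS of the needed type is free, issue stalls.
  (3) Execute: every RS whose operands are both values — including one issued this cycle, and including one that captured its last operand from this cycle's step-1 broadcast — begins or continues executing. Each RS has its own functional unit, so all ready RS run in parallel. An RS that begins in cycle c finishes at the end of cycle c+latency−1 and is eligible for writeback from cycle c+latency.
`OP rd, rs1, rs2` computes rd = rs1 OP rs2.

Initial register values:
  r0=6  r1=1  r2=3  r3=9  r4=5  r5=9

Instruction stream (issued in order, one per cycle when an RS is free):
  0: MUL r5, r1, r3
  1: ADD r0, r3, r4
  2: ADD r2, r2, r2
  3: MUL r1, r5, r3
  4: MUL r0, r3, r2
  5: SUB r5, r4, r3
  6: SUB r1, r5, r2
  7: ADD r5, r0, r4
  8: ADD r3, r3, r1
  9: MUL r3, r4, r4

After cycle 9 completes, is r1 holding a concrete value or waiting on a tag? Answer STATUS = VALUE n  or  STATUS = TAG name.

cycle 1: issue MUL r5<-Mul1 // r0:6,r1:1,r2:3,r3:9,r4:5,r5:Mul1
cycle 2: issue ADD r0<-Add1 // r0:Add1,r1:1,r2:3,r3:9,r4:5,r5:Mul1
cycle 3: issue ADD r2<-Add2 // r0:Add1,r1:1,r2:Add2,r3:9,r4:5,r5:Mul1
cycle 4: issue MUL r1<-Mul2 // r0:Add1,r1:Mul2,r2:Add2,r3:9,r4:5,r5:Mul1
cycle 5: CDB Add1=14; stall // r0:14,r1:Mul2,r2:Add2,r3:9,r4:5,r5:Mul1
cycle 6: CDB Add2=6; stall // r0:14,r1:Mul2,r2:6,r3:9,r4:5,r5:Mul1
cycle 7: CDB Mul1=9; issue MUL r0<-Mul1 // r0:Mul1,r1:Mul2,r2:6,r3:9,r4:5,r5:9
cycle 8: issue SUB r5<-Add1 // r0:Mul1,r1:Mul2,r2:6,r3:9,r4:5,r5:Add1
cycle 9: issue SUB r1<-Add2 // r0:Mul1,r1:Add2,r2:6,r3:9,r4:5,r5:Add1

STATUS = TAG Add2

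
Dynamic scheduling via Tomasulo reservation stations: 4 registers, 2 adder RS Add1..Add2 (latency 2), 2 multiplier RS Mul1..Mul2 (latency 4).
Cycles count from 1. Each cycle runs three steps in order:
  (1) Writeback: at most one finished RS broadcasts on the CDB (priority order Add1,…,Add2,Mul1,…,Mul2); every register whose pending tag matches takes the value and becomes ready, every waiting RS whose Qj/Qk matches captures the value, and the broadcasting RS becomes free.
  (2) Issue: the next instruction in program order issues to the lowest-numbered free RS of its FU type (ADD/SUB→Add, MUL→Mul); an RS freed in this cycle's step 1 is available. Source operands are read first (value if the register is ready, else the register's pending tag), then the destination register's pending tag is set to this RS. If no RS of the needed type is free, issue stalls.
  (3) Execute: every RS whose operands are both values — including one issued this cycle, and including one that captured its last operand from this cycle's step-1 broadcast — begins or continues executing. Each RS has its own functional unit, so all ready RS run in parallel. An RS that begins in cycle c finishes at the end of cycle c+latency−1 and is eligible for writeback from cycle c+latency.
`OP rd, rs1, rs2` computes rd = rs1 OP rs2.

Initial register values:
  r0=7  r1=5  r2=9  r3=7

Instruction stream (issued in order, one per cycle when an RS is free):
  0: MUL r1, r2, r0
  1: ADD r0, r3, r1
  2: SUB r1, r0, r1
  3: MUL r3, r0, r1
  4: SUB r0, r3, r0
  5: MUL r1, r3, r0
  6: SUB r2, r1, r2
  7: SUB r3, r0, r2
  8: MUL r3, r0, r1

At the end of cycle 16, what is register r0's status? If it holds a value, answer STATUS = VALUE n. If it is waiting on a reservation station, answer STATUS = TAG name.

c1: issue MUL r1<-Mul1 | r0:7,r1:Mul1,r2:9,r3:7
c2: issue ADD r0<-Add1 | r0:Add1,r1:Mul1,r2:9,r3:7
c3: issue SUB r1<-Add2 | r0:Add1,r1:Add2,r2:9,r3:7
c4: issue MUL r3<-Mul2 | r0:Add1,r1:Add2,r2:9,r3:Mul2
c5: CDB Mul1=63; stall | r0:Add1,r1:Add2,r2:9,r3:Mul2
c6: stall | r0:Add1,r1:Add2,r2:9,r3:Mul2
c7: CDB Add1=70; issue SUB r0<-Add1 | r0:Add1,r1:Add2,r2:9,r3:Mul2
c8: issue MUL r1<-Mul1 | r0:Add1,r1:Mul1,r2:9,r3:Mul2
c9: CDB Add2=7; issue SUB r2<-Add2 | r0:Add1,r1:Mul1,r2:Add2,r3:Mul2
c10: stall | r0:Add1,r1:Mul1,r2:Add2,r3:Mul2
c11: stall | r0:Add1,r1:Mul1,r2:Add2,r3:Mul2
c12: stall | r0:Add1,r1:Mul1,r2:Add2,r3:Mul2
c13: CDB Mul2=490; stall | r0:Add1,r1:Mul1,r2:Add2,r3:490
c14: stall | r0:Add1,r1:Mul1,r2:Add2,r3:490
c15: CDB Add1=420; issue SUB r3<-Add1 | r0:420,r1:Mul1,r2:Add2,r3:Add1
c16: issue MUL r3<-Mul2 | r0:420,r1:Mul1,r2:Add2,r3:Mul2

STATUS = VALUE 420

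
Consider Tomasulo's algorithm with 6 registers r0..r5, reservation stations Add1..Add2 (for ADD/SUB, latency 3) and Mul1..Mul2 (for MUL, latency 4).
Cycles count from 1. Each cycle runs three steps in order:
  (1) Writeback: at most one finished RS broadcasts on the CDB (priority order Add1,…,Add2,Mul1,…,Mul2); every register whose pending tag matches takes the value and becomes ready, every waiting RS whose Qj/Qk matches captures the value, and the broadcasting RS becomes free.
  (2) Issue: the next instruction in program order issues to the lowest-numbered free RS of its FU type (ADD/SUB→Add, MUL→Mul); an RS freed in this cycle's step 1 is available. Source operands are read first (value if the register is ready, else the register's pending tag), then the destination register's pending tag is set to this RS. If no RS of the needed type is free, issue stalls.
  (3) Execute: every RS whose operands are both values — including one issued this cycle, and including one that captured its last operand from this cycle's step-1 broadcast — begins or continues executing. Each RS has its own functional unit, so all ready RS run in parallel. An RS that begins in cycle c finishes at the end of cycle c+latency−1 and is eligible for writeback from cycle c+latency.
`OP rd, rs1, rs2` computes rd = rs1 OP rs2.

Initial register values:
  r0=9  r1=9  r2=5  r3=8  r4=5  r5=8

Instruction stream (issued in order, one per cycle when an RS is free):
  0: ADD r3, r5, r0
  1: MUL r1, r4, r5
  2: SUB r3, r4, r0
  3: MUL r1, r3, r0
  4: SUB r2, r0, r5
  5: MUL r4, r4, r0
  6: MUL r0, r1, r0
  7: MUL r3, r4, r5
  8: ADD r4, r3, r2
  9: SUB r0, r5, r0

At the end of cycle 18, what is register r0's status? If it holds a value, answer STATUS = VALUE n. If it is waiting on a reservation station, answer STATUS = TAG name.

STATUS = VALUE 332

c1: issue ADD r3<-Add1 | r0:9,r1:9,r2:5,r3:Add1,r4:5,r5:8
c2: issue MUL r1<-Mul1 | r0:9,r1:Mul1,r2:5,r3:Add1,r4:5,r5:8
c3: issue SUB r3<-Add2 | r0:9,r1:Mul1,r2:5,r3:Add2,r4:5,r5:8
c4: CDB Add1=17; issue MUL r1<-Mul2 | r0:9,r1:Mul2,r2:5,r3:Add2,r4:5,r5:8
c5: issue SUB r2<-Add1 | r0:9,r1:Mul2,r2:Add1,r3:Add2,r4:5,r5:8
c6: CDB Add2=-4; stall | r0:9,r1:Mul2,r2:Add1,r3:-4,r4:5,r5:8
c7: CDB Mul1=40; issue MUL r4<-Mul1 | r0:9,r1:Mul2,r2:Add1,r3:-4,r4:Mul1,r5:8
c8: CDB Add1=1; stall | r0:9,r1:Mul2,r2:1,r3:-4,r4:Mul1,r5:8
c9: stall | r0:9,r1:Mul2,r2:1,r3:-4,r4:Mul1,r5:8
c10: CDB Mul2=-36; issue MUL r0<-Mul2 | r0:Mul2,r1:-36,r2:1,r3:-4,r4:Mul1,r5:8
c11: CDB Mul1=45; issue MUL r3<-Mul1 | r0:Mul2,r1:-36,r2:1,r3:Mul1,r4:45,r5:8
c12: issue ADD r4<-Add1 | r0:Mul2,r1:-36,r2:1,r3:Mul1,r4:Add1,r5:8
c13: issue SUB r0<-Add2 | r0:Add2,r1:-36,r2:1,r3:Mul1,r4:Add1,r5:8
c14: CDB Mul2=-324 | r0:Add2,r1:-36,r2:1,r3:Mul1,r4:Add1,r5:8
c15: CDB Mul1=360 | r0:Add2,r1:-36,r2:1,r3:360,r4:Add1,r5:8
c16: - | r0:Add2,r1:-36,r2:1,r3:360,r4:Add1,r5:8
c17: CDB Add2=332 | r0:332,r1:-36,r2:1,r3:360,r4:Add1,r5:8
c18: CDB Add1=361 | r0:332,r1:-36,r2:1,r3:360,r4:361,r5:8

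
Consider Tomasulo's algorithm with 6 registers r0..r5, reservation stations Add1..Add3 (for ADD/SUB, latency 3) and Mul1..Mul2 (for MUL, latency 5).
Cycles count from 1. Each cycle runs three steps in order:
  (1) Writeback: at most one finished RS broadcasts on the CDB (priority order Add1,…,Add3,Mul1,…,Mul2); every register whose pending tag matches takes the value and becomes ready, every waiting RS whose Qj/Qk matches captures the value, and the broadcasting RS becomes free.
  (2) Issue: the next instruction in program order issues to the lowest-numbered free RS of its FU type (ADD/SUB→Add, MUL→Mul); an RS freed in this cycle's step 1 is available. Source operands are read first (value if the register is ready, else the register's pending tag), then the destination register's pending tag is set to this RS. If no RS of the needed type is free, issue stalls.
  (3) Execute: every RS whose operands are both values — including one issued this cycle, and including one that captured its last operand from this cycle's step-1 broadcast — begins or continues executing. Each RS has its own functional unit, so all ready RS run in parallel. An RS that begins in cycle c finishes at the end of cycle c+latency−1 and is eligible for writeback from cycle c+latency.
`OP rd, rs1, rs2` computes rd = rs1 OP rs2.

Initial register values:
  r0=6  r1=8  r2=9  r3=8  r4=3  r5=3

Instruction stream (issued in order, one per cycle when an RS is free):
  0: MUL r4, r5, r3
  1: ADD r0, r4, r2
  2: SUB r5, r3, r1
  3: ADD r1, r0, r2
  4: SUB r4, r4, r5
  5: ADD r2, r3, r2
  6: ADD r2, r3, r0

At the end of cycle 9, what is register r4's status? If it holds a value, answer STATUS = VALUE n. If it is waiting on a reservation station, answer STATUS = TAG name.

STATUS = TAG Add2

  c1: issue MUL r4<-Mul1  regs: r0:6,r1:8,r2:9,r3:8,r4:Mul1,r5:3
  c2: issue ADD r0<-Add1  regs: r0:Add1,r1:8,r2:9,r3:8,r4:Mul1,r5:3
  c3: issue SUB r5<-Add2  regs: r0:Add1,r1:8,r2:9,r3:8,r4:Mul1,r5:Add2
  c4: issue ADD r1<-Add3  regs: r0:Add1,r1:Add3,r2:9,r3:8,r4:Mul1,r5:Add2
  c5: stall  regs: r0:Add1,r1:Add3,r2:9,r3:8,r4:Mul1,r5:Add2
  c6: CDB Add2=0; issue SUB r4<-Add2  regs: r0:Add1,r1:Add3,r2:9,r3:8,r4:Add2,r5:0
  c7: CDB Mul1=24; stall  regs: r0:Add1,r1:Add3,r2:9,r3:8,r4:Add2,r5:0
  c8: stall  regs: r0:Add1,r1:Add3,r2:9,r3:8,r4:Add2,r5:0
  c9: stall  regs: r0:Add1,r1:Add3,r2:9,r3:8,r4:Add2,r5:0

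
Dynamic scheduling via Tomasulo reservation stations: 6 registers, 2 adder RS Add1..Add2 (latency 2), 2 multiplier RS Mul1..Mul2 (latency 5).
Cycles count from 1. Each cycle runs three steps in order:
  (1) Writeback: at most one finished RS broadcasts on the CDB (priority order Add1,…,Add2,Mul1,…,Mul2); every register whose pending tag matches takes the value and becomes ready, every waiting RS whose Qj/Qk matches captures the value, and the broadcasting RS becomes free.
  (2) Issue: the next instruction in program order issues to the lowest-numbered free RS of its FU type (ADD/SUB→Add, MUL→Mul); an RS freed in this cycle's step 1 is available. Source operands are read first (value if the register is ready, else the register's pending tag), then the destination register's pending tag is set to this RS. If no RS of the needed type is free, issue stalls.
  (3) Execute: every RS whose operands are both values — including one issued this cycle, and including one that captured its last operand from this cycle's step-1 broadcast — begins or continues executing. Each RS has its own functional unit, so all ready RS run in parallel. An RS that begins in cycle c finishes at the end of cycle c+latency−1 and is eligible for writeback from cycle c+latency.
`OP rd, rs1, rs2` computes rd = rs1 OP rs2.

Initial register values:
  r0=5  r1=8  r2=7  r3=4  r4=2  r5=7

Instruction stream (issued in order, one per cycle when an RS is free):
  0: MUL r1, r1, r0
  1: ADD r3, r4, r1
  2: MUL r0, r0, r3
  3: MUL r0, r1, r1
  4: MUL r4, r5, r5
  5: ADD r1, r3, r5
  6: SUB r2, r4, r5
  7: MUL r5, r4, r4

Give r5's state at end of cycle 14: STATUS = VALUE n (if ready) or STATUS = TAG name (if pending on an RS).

STATUS = TAG Mul2

  c1: issue MUL r1<-Mul1  regs: r0:5,r1:Mul1,r2:7,r3:4,r4:2,r5:7
  c2: issue ADD r3<-Add1  regs: r0:5,r1:Mul1,r2:7,r3:Add1,r4:2,r5:7
  c3: issue MUL r0<-Mul2  regs: r0:Mul2,r1:Mul1,r2:7,r3:Add1,r4:2,r5:7
  c4: stall  regs: r0:Mul2,r1:Mul1,r2:7,r3:Add1,r4:2,r5:7
  c5: stall  regs: r0:Mul2,r1:Mul1,r2:7,r3:Add1,r4:2,r5:7
  c6: CDB Mul1=40; issue MUL r0<-Mul1  regs: r0:Mul1,r1:40,r2:7,r3:Add1,r4:2,r5:7
  c7: stall  regs: r0:Mul1,r1:40,r2:7,r3:Add1,r4:2,r5:7
  c8: CDB Add1=42; stall  regs: r0:Mul1,r1:40,r2:7,r3:42,r4:2,r5:7
  c9: stall  regs: r0:Mul1,r1:40,r2:7,r3:42,r4:2,r5:7
  c10: stall  regs: r0:Mul1,r1:40,r2:7,r3:42,r4:2,r5:7
  c11: CDB Mul1=1600; issue MUL r4<-Mul1  regs: r0:1600,r1:40,r2:7,r3:42,r4:Mul1,r5:7
  c12: issue ADD r1<-Add1  regs: r0:1600,r1:Add1,r2:7,r3:42,r4:Mul1,r5:7
  c13: CDB Mul2=210; issue SUB r2<-Add2  regs: r0:1600,r1:Add1,r2:Add2,r3:42,r4:Mul1,r5:7
  c14: CDB Add1=49; issue MUL r5<-Mul2  regs: r0:1600,r1:49,r2:Add2,r3:42,r4:Mul1,r5:Mul2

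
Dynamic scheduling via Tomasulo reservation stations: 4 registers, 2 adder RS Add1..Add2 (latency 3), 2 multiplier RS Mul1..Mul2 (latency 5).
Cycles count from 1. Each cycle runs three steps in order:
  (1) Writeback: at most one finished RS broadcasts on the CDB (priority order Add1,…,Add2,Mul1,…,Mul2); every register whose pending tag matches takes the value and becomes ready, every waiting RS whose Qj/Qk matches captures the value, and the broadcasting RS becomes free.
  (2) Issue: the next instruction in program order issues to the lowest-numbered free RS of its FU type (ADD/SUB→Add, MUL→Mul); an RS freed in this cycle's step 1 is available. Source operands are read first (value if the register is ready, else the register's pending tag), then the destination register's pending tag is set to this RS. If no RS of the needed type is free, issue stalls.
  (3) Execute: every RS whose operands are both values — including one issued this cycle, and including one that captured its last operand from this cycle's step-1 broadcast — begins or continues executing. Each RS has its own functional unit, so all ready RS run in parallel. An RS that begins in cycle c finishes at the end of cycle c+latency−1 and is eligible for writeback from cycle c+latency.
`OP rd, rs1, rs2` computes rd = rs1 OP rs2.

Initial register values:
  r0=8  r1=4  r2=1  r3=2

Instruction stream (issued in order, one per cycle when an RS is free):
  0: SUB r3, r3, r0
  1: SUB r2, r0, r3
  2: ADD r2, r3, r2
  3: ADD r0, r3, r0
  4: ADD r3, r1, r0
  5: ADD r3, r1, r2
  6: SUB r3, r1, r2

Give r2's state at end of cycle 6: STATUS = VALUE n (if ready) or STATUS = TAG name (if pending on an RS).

  c1: issue SUB r3<-Add1  regs: r0:8,r1:4,r2:1,r3:Add1
  c2: issue SUB r2<-Add2  regs: r0:8,r1:4,r2:Add2,r3:Add1
  c3: stall  regs: r0:8,r1:4,r2:Add2,r3:Add1
  c4: CDB Add1=-6; issue ADD r2<-Add1  regs: r0:8,r1:4,r2:Add1,r3:-6
  c5: stall  regs: r0:8,r1:4,r2:Add1,r3:-6
  c6: stall  regs: r0:8,r1:4,r2:Add1,r3:-6

STATUS = TAG Add1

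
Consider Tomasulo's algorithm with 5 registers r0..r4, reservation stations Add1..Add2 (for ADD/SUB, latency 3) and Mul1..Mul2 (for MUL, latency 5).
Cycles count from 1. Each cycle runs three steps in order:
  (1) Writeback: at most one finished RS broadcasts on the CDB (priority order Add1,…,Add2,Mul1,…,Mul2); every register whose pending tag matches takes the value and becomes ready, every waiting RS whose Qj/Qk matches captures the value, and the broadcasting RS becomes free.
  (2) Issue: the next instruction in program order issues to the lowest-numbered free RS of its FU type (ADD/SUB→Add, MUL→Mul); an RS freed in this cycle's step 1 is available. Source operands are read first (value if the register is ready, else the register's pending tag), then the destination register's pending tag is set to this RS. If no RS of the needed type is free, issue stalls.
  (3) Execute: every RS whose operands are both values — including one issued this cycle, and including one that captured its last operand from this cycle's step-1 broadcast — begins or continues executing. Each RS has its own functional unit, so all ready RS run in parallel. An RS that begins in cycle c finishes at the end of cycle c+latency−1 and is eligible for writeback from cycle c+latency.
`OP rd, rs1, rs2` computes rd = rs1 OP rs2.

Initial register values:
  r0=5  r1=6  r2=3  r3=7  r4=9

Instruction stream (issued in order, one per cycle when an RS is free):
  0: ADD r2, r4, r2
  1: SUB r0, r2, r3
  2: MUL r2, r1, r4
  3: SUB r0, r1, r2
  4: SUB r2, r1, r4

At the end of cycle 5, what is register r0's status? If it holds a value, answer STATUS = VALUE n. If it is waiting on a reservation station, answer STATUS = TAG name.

STATUS = TAG Add1

cycle 1: issue ADD r2<-Add1 // r0:5,r1:6,r2:Add1,r3:7,r4:9
cycle 2: issue SUB r0<-Add2 // r0:Add2,r1:6,r2:Add1,r3:7,r4:9
cycle 3: issue MUL r2<-Mul1 // r0:Add2,r1:6,r2:Mul1,r3:7,r4:9
cycle 4: CDB Add1=12; issue SUB r0<-Add1 // r0:Add1,r1:6,r2:Mul1,r3:7,r4:9
cycle 5: stall // r0:Add1,r1:6,r2:Mul1,r3:7,r4:9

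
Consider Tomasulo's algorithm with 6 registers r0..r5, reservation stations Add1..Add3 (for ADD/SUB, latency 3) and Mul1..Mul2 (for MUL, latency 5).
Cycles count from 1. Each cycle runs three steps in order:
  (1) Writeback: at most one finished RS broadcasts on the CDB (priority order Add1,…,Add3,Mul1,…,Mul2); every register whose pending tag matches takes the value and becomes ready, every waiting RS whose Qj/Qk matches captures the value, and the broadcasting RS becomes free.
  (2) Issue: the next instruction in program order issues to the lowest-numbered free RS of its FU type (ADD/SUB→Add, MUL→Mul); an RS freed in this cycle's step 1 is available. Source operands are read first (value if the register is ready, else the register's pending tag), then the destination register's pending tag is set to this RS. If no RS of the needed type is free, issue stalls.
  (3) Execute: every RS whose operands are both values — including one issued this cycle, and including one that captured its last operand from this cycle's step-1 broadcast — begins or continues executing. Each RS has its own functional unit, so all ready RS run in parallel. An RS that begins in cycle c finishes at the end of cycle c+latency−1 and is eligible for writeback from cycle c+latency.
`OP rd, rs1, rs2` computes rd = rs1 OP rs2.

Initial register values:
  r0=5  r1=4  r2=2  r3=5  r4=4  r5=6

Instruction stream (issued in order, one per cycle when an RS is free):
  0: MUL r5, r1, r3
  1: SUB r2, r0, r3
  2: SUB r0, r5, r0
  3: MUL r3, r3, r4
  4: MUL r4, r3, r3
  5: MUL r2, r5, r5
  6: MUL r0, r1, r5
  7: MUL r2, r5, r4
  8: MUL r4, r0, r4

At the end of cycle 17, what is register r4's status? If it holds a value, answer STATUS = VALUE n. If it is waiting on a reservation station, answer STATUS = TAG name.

STATUS = VALUE 400

cycle 1: issue MUL r5<-Mul1 // r0:5,r1:4,r2:2,r3:5,r4:4,r5:Mul1
cycle 2: issue SUB r2<-Add1 // r0:5,r1:4,r2:Add1,r3:5,r4:4,r5:Mul1
cycle 3: issue SUB r0<-Add2 // r0:Add2,r1:4,r2:Add1,r3:5,r4:4,r5:Mul1
cycle 4: issue MUL r3<-Mul2 // r0:Add2,r1:4,r2:Add1,r3:Mul2,r4:4,r5:Mul1
cycle 5: CDB Add1=0; stall // r0:Add2,r1:4,r2:0,r3:Mul2,r4:4,r5:Mul1
cycle 6: CDB Mul1=20; issue MUL r4<-Mul1 // r0:Add2,r1:4,r2:0,r3:Mul2,r4:Mul1,r5:20
cycle 7: stall // r0:Add2,r1:4,r2:0,r3:Mul2,r4:Mul1,r5:20
cycle 8: stall // r0:Add2,r1:4,r2:0,r3:Mul2,r4:Mul1,r5:20
cycle 9: CDB Add2=15; stall // r0:15,r1:4,r2:0,r3:Mul2,r4:Mul1,r5:20
cycle 10: CDB Mul2=20; issue MUL r2<-Mul2 // r0:15,r1:4,r2:Mul2,r3:20,r4:Mul1,r5:20
cycle 11: stall // r0:15,r1:4,r2:Mul2,r3:20,r4:Mul1,r5:20
cycle 12: stall // r0:15,r1:4,r2:Mul2,r3:20,r4:Mul1,r5:20
cycle 13: stall // r0:15,r1:4,r2:Mul2,r3:20,r4:Mul1,r5:20
cycle 14: stall // r0:15,r1:4,r2:Mul2,r3:20,r4:Mul1,r5:20
cycle 15: CDB Mul1=400; issue MUL r0<-Mul1 // r0:Mul1,r1:4,r2:Mul2,r3:20,r4:400,r5:20
cycle 16: CDB Mul2=400; issue MUL r2<-Mul2 // r0:Mul1,r1:4,r2:Mul2,r3:20,r4:400,r5:20
cycle 17: stall // r0:Mul1,r1:4,r2:Mul2,r3:20,r4:400,r5:20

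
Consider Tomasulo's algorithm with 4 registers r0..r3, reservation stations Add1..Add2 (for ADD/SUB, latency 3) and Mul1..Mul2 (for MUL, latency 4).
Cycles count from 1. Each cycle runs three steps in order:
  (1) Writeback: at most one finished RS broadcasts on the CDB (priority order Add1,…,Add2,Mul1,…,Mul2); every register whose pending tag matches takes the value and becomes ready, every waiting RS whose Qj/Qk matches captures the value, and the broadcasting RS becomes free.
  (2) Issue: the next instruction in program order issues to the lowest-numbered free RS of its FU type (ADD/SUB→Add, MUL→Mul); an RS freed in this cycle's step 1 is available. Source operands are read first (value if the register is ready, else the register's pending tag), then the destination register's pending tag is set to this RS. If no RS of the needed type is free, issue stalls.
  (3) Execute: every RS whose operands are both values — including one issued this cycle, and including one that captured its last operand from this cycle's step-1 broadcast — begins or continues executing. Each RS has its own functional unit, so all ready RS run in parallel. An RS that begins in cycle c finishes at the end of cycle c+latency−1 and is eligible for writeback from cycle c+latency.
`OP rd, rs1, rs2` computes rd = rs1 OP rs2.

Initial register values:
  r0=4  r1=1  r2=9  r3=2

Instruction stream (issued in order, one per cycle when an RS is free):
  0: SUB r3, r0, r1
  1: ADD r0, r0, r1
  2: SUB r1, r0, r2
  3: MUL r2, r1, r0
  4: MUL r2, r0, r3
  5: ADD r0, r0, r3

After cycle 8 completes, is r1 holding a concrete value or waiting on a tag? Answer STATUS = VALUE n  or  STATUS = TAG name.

STATUS = VALUE -4

  c1: issue SUB r3<-Add1  regs: r0:4,r1:1,r2:9,r3:Add1
  c2: issue ADD r0<-Add2  regs: r0:Add2,r1:1,r2:9,r3:Add1
  c3: stall  regs: r0:Add2,r1:1,r2:9,r3:Add1
  c4: CDB Add1=3; issue SUB r1<-Add1  regs: r0:Add2,r1:Add1,r2:9,r3:3
  c5: CDB Add2=5; issue MUL r2<-Mul1  regs: r0:5,r1:Add1,r2:Mul1,r3:3
  c6: issue MUL r2<-Mul2  regs: r0:5,r1:Add1,r2:Mul2,r3:3
  c7: issue ADD r0<-Add2  regs: r0:Add2,r1:Add1,r2:Mul2,r3:3
  c8: CDB Add1=-4  regs: r0:Add2,r1:-4,r2:Mul2,r3:3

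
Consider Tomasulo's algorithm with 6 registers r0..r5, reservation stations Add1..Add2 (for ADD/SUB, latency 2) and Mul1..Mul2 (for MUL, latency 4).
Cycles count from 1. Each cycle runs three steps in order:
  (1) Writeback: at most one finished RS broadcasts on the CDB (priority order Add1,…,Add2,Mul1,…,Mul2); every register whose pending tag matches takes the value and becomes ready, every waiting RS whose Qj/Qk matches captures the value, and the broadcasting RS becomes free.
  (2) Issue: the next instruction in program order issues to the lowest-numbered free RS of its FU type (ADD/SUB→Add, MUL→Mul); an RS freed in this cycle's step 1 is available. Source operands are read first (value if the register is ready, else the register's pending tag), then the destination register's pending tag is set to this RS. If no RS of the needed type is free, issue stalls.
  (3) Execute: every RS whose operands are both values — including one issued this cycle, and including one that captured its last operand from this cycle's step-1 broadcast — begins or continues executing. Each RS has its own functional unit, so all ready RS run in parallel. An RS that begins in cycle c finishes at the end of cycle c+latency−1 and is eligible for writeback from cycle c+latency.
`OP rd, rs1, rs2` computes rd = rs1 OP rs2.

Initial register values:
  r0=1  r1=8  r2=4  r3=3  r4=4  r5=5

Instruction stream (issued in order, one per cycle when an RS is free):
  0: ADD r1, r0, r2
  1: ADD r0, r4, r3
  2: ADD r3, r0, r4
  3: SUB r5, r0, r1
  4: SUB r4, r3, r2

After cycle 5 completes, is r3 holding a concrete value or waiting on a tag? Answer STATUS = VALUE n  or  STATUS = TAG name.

c1: issue ADD r1<-Add1 | r0:1,r1:Add1,r2:4,r3:3,r4:4,r5:5
c2: issue ADD r0<-Add2 | r0:Add2,r1:Add1,r2:4,r3:3,r4:4,r5:5
c3: CDB Add1=5; issue ADD r3<-Add1 | r0:Add2,r1:5,r2:4,r3:Add1,r4:4,r5:5
c4: CDB Add2=7; issue SUB r5<-Add2 | r0:7,r1:5,r2:4,r3:Add1,r4:4,r5:Add2
c5: stall | r0:7,r1:5,r2:4,r3:Add1,r4:4,r5:Add2

STATUS = TAG Add1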